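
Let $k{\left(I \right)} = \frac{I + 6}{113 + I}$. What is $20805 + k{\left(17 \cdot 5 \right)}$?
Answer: $\frac{4119481}{198} \approx 20805.0$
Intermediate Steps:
$k{\left(I \right)} = \frac{6 + I}{113 + I}$
$20805 + k{\left(17 \cdot 5 \right)} = 20805 + \frac{6 + 17 \cdot 5}{113 + 17 \cdot 5} = 20805 + \frac{6 + 85}{113 + 85} = 20805 + \frac{1}{198} \cdot 91 = 20805 + \frac{91}{198} = \frac{4119481}{198}$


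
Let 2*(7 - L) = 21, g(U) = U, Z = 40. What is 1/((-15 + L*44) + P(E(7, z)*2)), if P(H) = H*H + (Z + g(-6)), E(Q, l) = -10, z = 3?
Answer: 1/265 ≈ 0.0037736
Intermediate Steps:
L = -7/2 (L = 7 - ½*21 = 7 - 21/2 = -7/2 ≈ -3.5000)
P(H) = 34 + H² (P(H) = H*H + (40 - 6) = H² + 34 = 34 + H²)
1/((-15 + L*44) + P(E(7, z)*2)) = 1/((-15 - 7/2*44) + (34 + (-10*2)²)) = 1/((-15 - 154) + (34 + (-20)²)) = 1/(-169 + (34 + 400)) = 1/(-169 + 434) = 1/265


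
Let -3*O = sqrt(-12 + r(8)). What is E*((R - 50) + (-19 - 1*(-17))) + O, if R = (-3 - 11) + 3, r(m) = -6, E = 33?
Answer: -2079 - I*sqrt(2) ≈ -2079.0 - 1.4142*I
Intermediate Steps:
O = -I*sqrt(2) (O = -sqrt(-12 - 6)/3 = -I*sqrt(2) ≈ -1.4142*I)
R = -11 (R = -14 + 3 = -11)
E*((R - 50) + (-19 - 1*(-17))) + O = 33*((-11 - 50) + (-19 - 1*(-17))) - I*sqrt(2) = 33*(-61 + (-19 + 17)) - I*sqrt(2) = 33*(-61 - 2) - I*sqrt(2) = 33*(-63) - I*sqrt(2) = -2079 - I*sqrt(2)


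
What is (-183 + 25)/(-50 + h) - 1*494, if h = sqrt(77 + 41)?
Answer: -584404/1191 + 79*sqrt(118)/1191 ≈ -489.96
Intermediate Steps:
h = sqrt(118) ≈ 10.863
(-183 + 25)/(-50 + h) - 1*494 = (-183 + 25)/(-50 + sqrt(118)) - 1*494 = -158/(-50 + sqrt(118)) - 494 = -494 - 158/(-50 + sqrt(118))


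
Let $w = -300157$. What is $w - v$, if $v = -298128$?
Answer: $-2029$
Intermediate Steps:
$w - v = -300157 - -298128 = -300157 + 298128 = -2029$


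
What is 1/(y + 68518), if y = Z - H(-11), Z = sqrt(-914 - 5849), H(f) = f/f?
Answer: 68517/4694586052 - I*sqrt(6763)/4694586052 ≈ 1.4595e-5 - 1.7518e-8*I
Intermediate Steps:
H(f) = 1
Z = I*sqrt(6763) (Z = sqrt(-6763) = I*sqrt(6763) ≈ 82.237*I)
y = -1 + I*sqrt(6763) (y = I*sqrt(6763) - 1*1 = I*sqrt(6763) - 1 = -1 + I*sqrt(6763) ≈ -1.0 + 82.237*I)
1/(y + 68518) = 1/((-1 + I*sqrt(6763)) + 68518) = 1/(68517 + I*sqrt(6763))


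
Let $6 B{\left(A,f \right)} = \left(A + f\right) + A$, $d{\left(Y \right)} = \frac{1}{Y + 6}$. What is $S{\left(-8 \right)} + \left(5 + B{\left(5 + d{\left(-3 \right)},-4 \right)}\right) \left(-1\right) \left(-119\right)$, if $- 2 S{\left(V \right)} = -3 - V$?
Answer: $\frac{13045}{18} \approx 724.72$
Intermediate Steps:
$d{\left(Y \right)} = \frac{1}{6 + Y}$
$B{\left(A,f \right)} = \frac{A}{3} + \frac{f}{6}$ ($B{\left(A,f \right)} = \frac{\left(A + f\right) + A}{6} = \frac{f + 2 A}{6} = \frac{A}{3} + \frac{f}{6}$)
$S{\left(V \right)} = \frac{3}{2} + \frac{V}{2}$ ($S{\left(V \right)} = - \frac{-3 - V}{2} = \frac{3}{2} + \frac{V}{2}$)
$S{\left(-8 \right)} + \left(5 + B{\left(5 + d{\left(-3 \right)},-4 \right)}\right) \left(-1\right) \left(-119\right) = \left(\frac{3}{2} + \frac{1}{2} \left(-8\right)\right) + \left(5 + \left(\frac{5 + \frac{1}{6 - 3}}{3} + \frac{1}{6} \left(-4\right)\right)\right) \left(-1\right) \left(-119\right) = \left(\frac{3}{2} - 4\right) + \left(5 - \left(\frac{2}{3} - \frac{5 + \frac{1}{3}}{3}\right)\right) \left(-1\right) \left(-119\right) = - \frac{5}{2} + \left(5 - \left(\frac{2}{3} - \frac{5 + \frac{1}{3}}{3}\right)\right) \left(-1\right) \left(-119\right) = - \frac{5}{2} + \left(5 + \left(\frac{1}{3} \cdot \frac{16}{3} - \frac{2}{3}\right)\right) \left(-1\right) \left(-119\right) = - \frac{5}{2} + \left(5 + \left(\frac{16}{9} - \frac{2}{3}\right)\right) \left(-1\right) \left(-119\right) = - \frac{5}{2} + \left(5 + \frac{10}{9}\right) \left(-1\right) \left(-119\right) = - \frac{5}{2} + \frac{55}{9} \left(-1\right) \left(-119\right) = - \frac{5}{2} - - \frac{6545}{9} = - \frac{5}{2} + \frac{6545}{9} = \frac{13045}{18}$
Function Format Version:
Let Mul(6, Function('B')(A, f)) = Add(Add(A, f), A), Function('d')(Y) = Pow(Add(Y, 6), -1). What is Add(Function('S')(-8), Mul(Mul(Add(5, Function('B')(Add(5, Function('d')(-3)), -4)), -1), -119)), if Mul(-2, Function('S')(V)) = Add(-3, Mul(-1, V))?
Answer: Rational(13045, 18) ≈ 724.72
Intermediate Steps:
Function('d')(Y) = Pow(Add(6, Y), -1)
Function('B')(A, f) = Add(Mul(Rational(1, 3), A), Mul(Rational(1, 6), f)) (Function('B')(A, f) = Mul(Rational(1, 6), Add(Add(A, f), A)) = Mul(Rational(1, 6), Add(f, Mul(2, A))) = Add(Mul(Rational(1, 3), A), Mul(Rational(1, 6), f)))
Function('S')(V) = Add(Rational(3, 2), Mul(Rational(1, 2), V)) (Function('S')(V) = Mul(Rational(-1, 2), Add(-3, Mul(-1, V))) = Add(Rational(3, 2), Mul(Rational(1, 2), V)))
Add(Function('S')(-8), Mul(Mul(Add(5, Function('B')(Add(5, Function('d')(-3)), -4)), -1), -119)) = Add(Add(Rational(3, 2), Mul(Rational(1, 2), -8)), Mul(Mul(Add(5, Add(Mul(Rational(1, 3), Add(5, Pow(Add(6, -3), -1))), Mul(Rational(1, 6), -4))), -1), -119)) = Add(Add(Rational(3, 2), -4), Mul(Mul(Add(5, Add(Mul(Rational(1, 3), Add(5, Pow(3, -1))), Rational(-2, 3))), -1), -119)) = Add(Rational(-5, 2), Mul(Mul(Add(5, Add(Mul(Rational(1, 3), Add(5, Rational(1, 3))), Rational(-2, 3))), -1), -119)) = Add(Rational(-5, 2), Mul(Mul(Add(5, Add(Mul(Rational(1, 3), Rational(16, 3)), Rational(-2, 3))), -1), -119)) = Add(Rational(-5, 2), Mul(Mul(Add(5, Add(Rational(16, 9), Rational(-2, 3))), -1), -119)) = Add(Rational(-5, 2), Mul(Mul(Add(5, Rational(10, 9)), -1), -119)) = Add(Rational(-5, 2), Mul(Mul(Rational(55, 9), -1), -119)) = Add(Rational(-5, 2), Mul(Rational(-55, 9), -119)) = Add(Rational(-5, 2), Rational(6545, 9)) = Rational(13045, 18)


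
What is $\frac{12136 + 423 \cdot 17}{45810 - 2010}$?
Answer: $\frac{19327}{43800} \approx 0.44126$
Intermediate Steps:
$\frac{12136 + 423 \cdot 17}{45810 - 2010} = \frac{12136 + 7191}{43800} = 19327 \cdot \frac{1}{43800} = \frac{19327}{43800}$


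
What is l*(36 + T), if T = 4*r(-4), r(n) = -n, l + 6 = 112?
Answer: 5512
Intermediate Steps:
l = 106 (l = -6 + 112 = 106)
T = 16 (T = 4*(-1*(-4)) = 4*4 = 16)
l*(36 + T) = 106*(36 + 16) = 106*52 = 5512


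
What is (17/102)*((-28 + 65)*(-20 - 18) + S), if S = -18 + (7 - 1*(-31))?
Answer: -231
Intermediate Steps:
S = 20 (S = -18 + (7 + 31) = -18 + 38 = 20)
(17/102)*((-28 + 65)*(-20 - 18) + S) = (17/102)*((-28 + 65)*(-20 - 18) + 20) = (17*(1/102))*(37*(-38) + 20) = (-1406 + 20)/6 = (⅙)*(-1386) = -231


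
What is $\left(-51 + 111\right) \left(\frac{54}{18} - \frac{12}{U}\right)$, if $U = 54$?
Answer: $\frac{500}{3} \approx 166.67$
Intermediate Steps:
$\left(-51 + 111\right) \left(\frac{54}{18} - \frac{12}{U}\right) = \left(-51 + 111\right) \left(\frac{54}{18} - \frac{12}{54}\right) = 60 \left(54 \cdot \frac{1}{18} - \frac{2}{9}\right) = 60 \left(3 - \frac{2}{9}\right) = 60 \cdot \frac{25}{9} = \frac{500}{3}$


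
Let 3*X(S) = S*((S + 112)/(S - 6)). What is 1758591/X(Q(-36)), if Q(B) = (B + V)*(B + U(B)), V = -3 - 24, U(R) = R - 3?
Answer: 922087881/846475 ≈ 1089.3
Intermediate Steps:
U(R) = -3 + R
V = -27
Q(B) = (-27 + B)*(-3 + 2*B) (Q(B) = (B - 27)*(B + (-3 + B)) = (-27 + B)*(-3 + 2*B))
X(S) = S*(112 + S)/(3*(-6 + S)) (X(S) = (S*((S + 112)/(S - 6)))/3 = (S*((112 + S)/(-6 + S)))/3 = (S*(112 + S)/(-6 + S))/3 = S*(112 + S)/(3*(-6 + S)))
1758591/X(Q(-36)) = 1758591/(((81 - 57*(-36) + 2*(-36)**2)*(112 + (81 - 57*(-36) + 2*(-36)**2))/(3*(-6 + (81 - 57*(-36) + 2*(-36)**2))))) = 1758591/(((81 + 2052 + 2*1296)*(112 + (81 + 2052 + 2*1296))/(3*(-6 + (81 + 2052 + 2*1296))))) = 1758591/(((81 + 2052 + 2592)*(112 + (81 + 2052 + 2592))/(3*(-6 + (81 + 2052 + 2592))))) = 1758591/(((1/3)*4725*(112 + 4725)/(-6 + 4725))) = 1758591/(((1/3)*4725*4837/4719)) = 1758591/(((1/3)*4725*(1/4719)*4837)) = 1758591/(2539425/1573) = 1758591*(1573/2539425) = 922087881/846475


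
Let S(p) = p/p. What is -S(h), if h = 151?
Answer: -1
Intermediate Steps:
S(p) = 1
-S(h) = -1*1 = -1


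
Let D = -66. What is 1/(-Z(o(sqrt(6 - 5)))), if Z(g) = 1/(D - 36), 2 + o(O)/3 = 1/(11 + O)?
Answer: 102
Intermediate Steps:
o(O) = -6 + 3/(11 + O)
Z(g) = -1/102 (Z(g) = 1/(-66 - 36) = 1/(-102) = -1/102)
1/(-Z(o(sqrt(6 - 5)))) = 1/(-1*(-1/102)) = 1/(1/102) = 102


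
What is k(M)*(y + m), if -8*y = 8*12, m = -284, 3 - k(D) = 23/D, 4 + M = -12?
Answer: -2627/2 ≈ -1313.5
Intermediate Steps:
M = -16 (M = -4 - 12 = -16)
k(D) = 3 - 23/D
y = -12 ≈ -12.000
k(M)*(y + m) = (3 - 23/(-16))*(-12 - 284) = (3 - 23*(-1/16))*(-296) = (3 + 23/16)*(-296) = (71/16)*(-296) = -2627/2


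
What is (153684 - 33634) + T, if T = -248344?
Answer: -128294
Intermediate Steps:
(153684 - 33634) + T = (153684 - 33634) - 248344 = 120050 - 248344 = -128294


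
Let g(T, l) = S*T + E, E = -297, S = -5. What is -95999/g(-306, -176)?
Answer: -95999/1233 ≈ -77.858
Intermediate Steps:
g(T, l) = -297 - 5*T (g(T, l) = -5*T - 297 = -297 - 5*T)
-95999/g(-306, -176) = -95999/(-297 - 5*(-306)) = -95999/(-297 + 1530) = -95999/1233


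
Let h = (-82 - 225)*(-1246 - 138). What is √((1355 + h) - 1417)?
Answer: √424826 ≈ 651.79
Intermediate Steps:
h = 424888 (h = -307*(-1384) = 424888)
√((1355 + h) - 1417) = √((1355 + 424888) - 1417) = √(426243 - 1417) = √424826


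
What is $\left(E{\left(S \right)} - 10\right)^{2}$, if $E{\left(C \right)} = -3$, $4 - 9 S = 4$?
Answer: $169$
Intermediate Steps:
$S = 0$ ($S = \frac{4}{9} - \frac{4}{9} = 0$)
$\left(E{\left(S \right)} - 10\right)^{2} = \left(-3 - 10\right)^{2} = \left(-13\right)^{2} = 169$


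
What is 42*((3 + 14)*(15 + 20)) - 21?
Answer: 24969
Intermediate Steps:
42*((3 + 14)*(15 + 20)) - 21 = 42*(17*35) - 21 = 42*595 - 21 = 24990 - 21 = 24969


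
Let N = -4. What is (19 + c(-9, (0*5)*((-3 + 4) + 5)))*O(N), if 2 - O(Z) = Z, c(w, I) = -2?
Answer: 102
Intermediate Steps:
O(Z) = 2 - Z
(19 + c(-9, (0*5)*((-3 + 4) + 5)))*O(N) = (19 - 2)*(2 - 1*(-4)) = 17*(2 + 4) = 17*6 = 102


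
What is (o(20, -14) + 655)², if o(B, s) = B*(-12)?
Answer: 172225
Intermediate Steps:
o(B, s) = -12*B
(o(20, -14) + 655)² = (-12*20 + 655)² = (-240 + 655)² = 415² = 172225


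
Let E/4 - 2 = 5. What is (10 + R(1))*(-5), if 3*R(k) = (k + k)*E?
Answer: -430/3 ≈ -143.33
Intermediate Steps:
E = 28 (E = 8 + 4*5 = 8 + 20 = 28)
R(k) = 56*k/3 (R(k) = ((k + k)*28)/3 = ((2*k)*28)/3 = (56*k)/3 = 56*k/3)
(10 + R(1))*(-5) = (10 + (56/3)*1)*(-5) = (10 + 56/3)*(-5) = (86/3)*(-5) = -430/3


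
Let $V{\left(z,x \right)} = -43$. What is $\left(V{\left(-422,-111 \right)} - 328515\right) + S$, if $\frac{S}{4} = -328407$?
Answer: $-1642186$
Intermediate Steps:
$S = -1313628$ ($S = 4 \left(-328407\right) = -1313628$)
$\left(V{\left(-422,-111 \right)} - 328515\right) + S = \left(-43 - 328515\right) - 1313628 = -328558 - 1313628 = -1642186$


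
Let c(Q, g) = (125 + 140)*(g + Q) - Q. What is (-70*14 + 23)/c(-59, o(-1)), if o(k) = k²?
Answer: 957/15311 ≈ 0.062504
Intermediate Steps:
c(Q, g) = 264*Q + 265*g (c(Q, g) = 265*(Q + g) - Q = (265*Q + 265*g) - Q = 264*Q + 265*g)
(-70*14 + 23)/c(-59, o(-1)) = (-70*14 + 23)/(264*(-59) + 265*(-1)²) = (-980 + 23)/(-15576 + 265*1) = -957/(-15576 + 265) = -957/(-15311) = -957*(-1/15311) = 957/15311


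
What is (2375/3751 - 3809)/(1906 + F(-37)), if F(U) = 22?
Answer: -1785648/903991 ≈ -1.9753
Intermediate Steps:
(2375/3751 - 3809)/(1906 + F(-37)) = (2375/3751 - 3809)/(1906 + 22) = (2375*(1/3751) - 3809)/1928 = (2375/3751 - 3809)*(1/1928) = -14285184/3751*1/1928 = -1785648/903991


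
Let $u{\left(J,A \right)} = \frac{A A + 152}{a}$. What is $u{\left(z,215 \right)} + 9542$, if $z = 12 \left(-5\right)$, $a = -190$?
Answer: $\frac{1766603}{190} \approx 9297.9$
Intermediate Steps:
$z = -60$
$u{\left(J,A \right)} = - \frac{4}{5} - \frac{A^{2}}{190}$ ($u{\left(J,A \right)} = \frac{A A + 152}{-190} = \left(A^{2} + 152\right) \left(- \frac{1}{190}\right) = \left(152 + A^{2}\right) \left(- \frac{1}{190}\right) = - \frac{4}{5} - \frac{A^{2}}{190}$)
$u{\left(z,215 \right)} + 9542 = \left(- \frac{4}{5} - \frac{215^{2}}{190}\right) + 9542 = \left(- \frac{4}{5} - \frac{9245}{38}\right) + 9542 = - \frac{46377}{190} + 9542 = \frac{1766603}{190}$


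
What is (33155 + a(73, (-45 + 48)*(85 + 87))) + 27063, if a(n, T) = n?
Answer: 60291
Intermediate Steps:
(33155 + a(73, (-45 + 48)*(85 + 87))) + 27063 = (33155 + 73) + 27063 = 33228 + 27063 = 60291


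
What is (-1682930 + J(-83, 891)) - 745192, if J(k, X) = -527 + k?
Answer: -2428732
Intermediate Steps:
(-1682930 + J(-83, 891)) - 745192 = (-1682930 + (-527 - 83)) - 745192 = (-1682930 - 610) - 745192 = -1683540 - 745192 = -2428732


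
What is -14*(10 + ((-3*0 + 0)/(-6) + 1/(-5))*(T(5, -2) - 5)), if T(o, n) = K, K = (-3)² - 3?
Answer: -686/5 ≈ -137.20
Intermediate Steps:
K = 6 (K = 9 - 3 = 6)
T(o, n) = 6
-14*(10 + ((-3*0 + 0)/(-6) + 1/(-5))*(T(5, -2) - 5)) = -14*(10 + ((-3*0 + 0)/(-6) + 1/(-5))*(6 - 5)) = -14*(10 + ((0 + 0)*(-⅙) - ⅕)*1) = -14*(10 + (0*(-⅙) - ⅕)*1) = -14*(10 + (0 - ⅕)*1) = -14*(10 - ⅕*1) = -14*(10 - ⅕) = -14*49/5 = -686/5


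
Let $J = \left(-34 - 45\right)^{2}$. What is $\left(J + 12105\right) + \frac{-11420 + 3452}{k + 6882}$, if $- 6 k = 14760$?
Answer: $\frac{13519674}{737} \approx 18344.0$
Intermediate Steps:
$k = -2460$ ($k = \left(- \frac{1}{6}\right) 14760 = -2460$)
$J = 6241$ ($J = \left(-79\right)^{2} = 6241$)
$\left(J + 12105\right) + \frac{-11420 + 3452}{k + 6882} = \left(6241 + 12105\right) + \frac{-11420 + 3452}{-2460 + 6882} = 18346 - \frac{7968}{4422} = 18346 - \frac{1328}{737} = \frac{13519674}{737}$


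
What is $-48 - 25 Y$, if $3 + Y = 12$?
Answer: $-273$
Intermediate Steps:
$Y = 9$ ($Y = -3 + 12 = 9$)
$-48 - 25 Y = -48 - 225 = -273$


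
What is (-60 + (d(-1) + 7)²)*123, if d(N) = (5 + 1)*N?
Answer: -7257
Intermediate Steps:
d(N) = 6*N
(-60 + (d(-1) + 7)²)*123 = (-60 + (6*(-1) + 7)²)*123 = (-60 + (-6 + 7)²)*123 = (-60 + 1²)*123 = (-60 + 1)*123 = -59*123 = -7257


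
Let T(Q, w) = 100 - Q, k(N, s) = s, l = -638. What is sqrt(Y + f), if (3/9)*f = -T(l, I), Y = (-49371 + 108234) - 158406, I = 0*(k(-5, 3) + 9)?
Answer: I*sqrt(101757) ≈ 318.99*I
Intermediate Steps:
I = 0 (I = 0*(3 + 9) = 0*12 = 0)
Y = -99543 (Y = 58863 - 158406 = -99543)
f = -2214 (f = 3*(-(100 - 1*(-638))) = 3*(-(100 + 638)) = 3*(-1*738) = 3*(-738) = -2214)
sqrt(Y + f) = sqrt(-99543 - 2214) = sqrt(-101757) = I*sqrt(101757)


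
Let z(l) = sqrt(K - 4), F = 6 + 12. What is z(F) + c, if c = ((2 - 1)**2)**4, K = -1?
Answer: 1 + I*sqrt(5) ≈ 1.0 + 2.2361*I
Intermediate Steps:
F = 18
z(l) = I*sqrt(5) (z(l) = sqrt(-1 - 4) = sqrt(-5) = I*sqrt(5))
c = 1 (c = (1**2)**4 = 1**4 = 1)
z(F) + c = I*sqrt(5) + 1 = 1 + I*sqrt(5)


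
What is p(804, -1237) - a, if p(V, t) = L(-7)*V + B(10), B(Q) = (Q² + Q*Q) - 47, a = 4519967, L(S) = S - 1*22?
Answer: -4543130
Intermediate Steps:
L(S) = -22 + S (L(S) = S - 22 = -22 + S)
B(Q) = -47 + 2*Q² (B(Q) = (Q² + Q²) - 47 = 2*Q² - 47 = -47 + 2*Q²)
p(V, t) = 153 - 29*V (p(V, t) = (-22 - 7)*V + (-47 + 2*10²) = -29*V + (-47 + 2*100) = -29*V + (-47 + 200) = -29*V + 153 = 153 - 29*V)
p(804, -1237) - a = (153 - 29*804) - 1*4519967 = (153 - 23316) - 4519967 = -23163 - 4519967 = -4543130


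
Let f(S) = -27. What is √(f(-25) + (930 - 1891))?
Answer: 2*I*√247 ≈ 31.432*I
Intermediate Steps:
√(f(-25) + (930 - 1891)) = √(-27 + (930 - 1891)) = √(-27 - 961) = √(-988) = 2*I*√247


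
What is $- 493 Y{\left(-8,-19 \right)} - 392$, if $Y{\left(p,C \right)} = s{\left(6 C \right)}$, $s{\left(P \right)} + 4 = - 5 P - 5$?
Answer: $-276965$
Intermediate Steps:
$s{\left(P \right)} = -9 - 5 P$ ($s{\left(P \right)} = -4 - \left(5 + 5 P\right) = -9 - 5 P$)
$Y{\left(p,C \right)} = -9 - 30 C$ ($Y{\left(p,C \right)} = -9 - 5 \cdot 6 C = -9 - 30 C$)
$- 493 Y{\left(-8,-19 \right)} - 392 = - 493 \left(-9 - -570\right) - 392 = - 493 \left(-9 + 570\right) - 392 = \left(-493\right) 561 - 392 = -276573 - 392 = -276965$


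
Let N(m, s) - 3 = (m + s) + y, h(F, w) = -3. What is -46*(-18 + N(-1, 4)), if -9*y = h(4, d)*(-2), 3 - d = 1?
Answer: 1748/3 ≈ 582.67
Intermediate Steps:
d = 2 (d = 3 - 1*1 = 3 - 1 = 2)
y = -2/3 (y = -(-1)*(-2)/3 = -1/9*6 = -2/3 ≈ -0.66667)
N(m, s) = 7/3 + m + s (N(m, s) = 3 + ((m + s) - 2/3) = 3 + (-2/3 + m + s) = 7/3 + m + s)
-46*(-18 + N(-1, 4)) = -46*(-18 + (7/3 - 1 + 4)) = -46*(-18 + 16/3) = -46*(-38/3) = 1748/3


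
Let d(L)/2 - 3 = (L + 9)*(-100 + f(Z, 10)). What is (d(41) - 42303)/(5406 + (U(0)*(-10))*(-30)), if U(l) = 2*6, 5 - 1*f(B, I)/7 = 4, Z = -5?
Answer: -17199/3002 ≈ -5.7292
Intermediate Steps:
f(B, I) = 7 (f(B, I) = 35 - 7*4 = 35 - 28 = 7)
U(l) = 12
d(L) = -1668 - 186*L (d(L) = 6 + 2*((L + 9)*(-100 + 7)) = 6 + 2*((9 + L)*(-93)) = 6 + 2*(-837 - 93*L) = 6 + (-1674 - 186*L) = -1668 - 186*L)
(d(41) - 42303)/(5406 + (U(0)*(-10))*(-30)) = ((-1668 - 186*41) - 42303)/(5406 + (12*(-10))*(-30)) = ((-1668 - 7626) - 42303)/(5406 - 120*(-30)) = (-9294 - 42303)/(5406 + 3600) = -51597/9006 = -51597*1/9006 = -17199/3002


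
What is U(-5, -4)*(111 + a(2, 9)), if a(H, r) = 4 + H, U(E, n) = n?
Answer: -468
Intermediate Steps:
U(-5, -4)*(111 + a(2, 9)) = -4*(111 + (4 + 2)) = -4*(111 + 6) = -4*117 = -468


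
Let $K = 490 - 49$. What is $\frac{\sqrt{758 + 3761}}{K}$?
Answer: $\frac{\sqrt{4519}}{441} \approx 0.15243$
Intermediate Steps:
$K = 441$
$\frac{\sqrt{758 + 3761}}{K} = \frac{\sqrt{758 + 3761}}{441} = \sqrt{4519} \cdot \frac{1}{441} = \frac{\sqrt{4519}}{441}$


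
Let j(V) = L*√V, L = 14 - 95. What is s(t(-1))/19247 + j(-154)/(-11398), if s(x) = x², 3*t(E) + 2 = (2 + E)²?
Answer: 1/173223 + 81*I*√154/11398 ≈ 5.7729e-6 + 0.088189*I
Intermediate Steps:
t(E) = -⅔ + (2 + E)²/3
L = -81
j(V) = -81*√V
s(t(-1))/19247 + j(-154)/(-11398) = (-⅔ + (2 - 1)²/3)²/19247 - 81*I*√154/(-11398) = (-⅔ + (⅓)*1²)²*(1/19247) - 81*I*√154*(-1/11398) = (-⅔ + (⅓)*1)²*(1/19247) - 81*I*√154*(-1/11398) = (-⅔ + ⅓)²*(1/19247) + 81*I*√154/11398 = (-⅓)²*(1/19247) + 81*I*√154/11398 = (⅑)*(1/19247) + 81*I*√154/11398 = 1/173223 + 81*I*√154/11398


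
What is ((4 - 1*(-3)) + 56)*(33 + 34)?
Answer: 4221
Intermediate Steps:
((4 - 1*(-3)) + 56)*(33 + 34) = ((4 + 3) + 56)*67 = (7 + 56)*67 = 63*67 = 4221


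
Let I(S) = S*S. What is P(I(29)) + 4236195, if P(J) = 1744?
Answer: 4237939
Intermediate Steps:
I(S) = S²
P(I(29)) + 4236195 = 1744 + 4236195 = 4237939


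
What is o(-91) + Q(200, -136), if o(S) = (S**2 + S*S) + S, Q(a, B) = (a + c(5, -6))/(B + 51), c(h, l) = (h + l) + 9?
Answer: 1399827/85 ≈ 16469.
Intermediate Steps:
c(h, l) = 9 + h + l
Q(a, B) = (8 + a)/(51 + B) (Q(a, B) = (a + (9 + 5 - 6))/(B + 51) = (a + 8)/(51 + B) = (8 + a)/(51 + B))
o(S) = S + 2*S**2 (o(S) = (S**2 + S**2) + S = 2*S**2 + S = S + 2*S**2)
o(-91) + Q(200, -136) = -91*(1 + 2*(-91)) + (8 + 200)/(51 - 136) = -91*(1 - 182) + 208/(-85) = -91*(-181) - 1/85*208 = 16471 - 208/85 = 1399827/85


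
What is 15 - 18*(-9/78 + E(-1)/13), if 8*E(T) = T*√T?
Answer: 222/13 + 9*I/52 ≈ 17.077 + 0.17308*I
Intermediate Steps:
E(T) = T^(3/2)/8 (E(T) = (T*√T)/8 = T^(3/2)/8)
15 - 18*(-9/78 + E(-1)/13) = 15 - 18*(-9/78 + ((-1)^(3/2)/8)/13) = 15 - 18*(-9*1/78 + ((-I)/8)*(1/13)) = 15 - 18*(-3/26 - I/8*(1/13)) = 15 - 18*(-3/26 - I/104) = 15 + (27/13 + 9*I/52) = 222/13 + 9*I/52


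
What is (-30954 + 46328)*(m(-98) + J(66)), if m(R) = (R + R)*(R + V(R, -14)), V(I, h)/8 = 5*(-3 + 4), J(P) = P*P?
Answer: 241740776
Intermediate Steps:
J(P) = P²
V(I, h) = 40 (V(I, h) = 8*(5*(-3 + 4)) = 8*(5*1) = 8*5 = 40)
m(R) = 2*R*(40 + R) (m(R) = (R + R)*(R + 40) = (2*R)*(40 + R) = 2*R*(40 + R))
(-30954 + 46328)*(m(-98) + J(66)) = (-30954 + 46328)*(2*(-98)*(40 - 98) + 66²) = 15374*(2*(-98)*(-58) + 4356) = 15374*(11368 + 4356) = 15374*15724 = 241740776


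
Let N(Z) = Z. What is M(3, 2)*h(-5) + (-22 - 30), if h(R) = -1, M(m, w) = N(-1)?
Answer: -51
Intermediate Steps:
M(m, w) = -1
M(3, 2)*h(-5) + (-22 - 30) = -1*(-1) + (-22 - 30) = 1 - 52 = -51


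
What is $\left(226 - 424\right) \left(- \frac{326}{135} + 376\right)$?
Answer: $- \frac{1109548}{15} \approx -73970.0$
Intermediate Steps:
$\left(226 - 424\right) \left(- \frac{326}{135} + 376\right) = - 198 \left(\left(-326\right) \frac{1}{135} + 376\right) = - 198 \left(- \frac{326}{135} + 376\right) = \left(-198\right) \frac{50434}{135} = - \frac{1109548}{15}$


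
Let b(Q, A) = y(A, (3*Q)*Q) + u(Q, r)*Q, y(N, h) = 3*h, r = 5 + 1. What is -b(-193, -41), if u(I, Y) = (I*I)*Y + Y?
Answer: 42800259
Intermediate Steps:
r = 6
u(I, Y) = Y + Y*I² (u(I, Y) = I²*Y + Y = Y*I² + Y = Y + Y*I²)
b(Q, A) = 9*Q² + Q*(6 + 6*Q²) (b(Q, A) = 3*((3*Q)*Q) + (6*(1 + Q²))*Q = 3*(3*Q²) + (6 + 6*Q²)*Q = 9*Q² + Q*(6 + 6*Q²))
-b(-193, -41) = -3*(-193)*(2 + 2*(-193)² + 3*(-193)) = -3*(-193)*(2 + 2*37249 - 579) = -3*(-193)*(2 + 74498 - 579) = -3*(-193)*73921 = -1*(-42800259) = 42800259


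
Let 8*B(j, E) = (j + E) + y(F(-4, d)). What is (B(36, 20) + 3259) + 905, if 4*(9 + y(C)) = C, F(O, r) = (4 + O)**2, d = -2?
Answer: 33359/8 ≈ 4169.9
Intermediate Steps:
y(C) = -9 + C/4
B(j, E) = -9/8 + E/8 + j/8 (B(j, E) = ((j + E) + (-9 + (4 - 4)**2/4))/8 = ((E + j) + (-9 + (1/4)*0**2))/8 = ((E + j) + (-9 + (1/4)*0))/8 = ((E + j) + (-9 + 0))/8 = ((E + j) - 9)/8 = (-9 + E + j)/8 = -9/8 + E/8 + j/8)
(B(36, 20) + 3259) + 905 = ((-9/8 + (1/8)*20 + (1/8)*36) + 3259) + 905 = ((-9/8 + 5/2 + 9/2) + 3259) + 905 = (47/8 + 3259) + 905 = 26119/8 + 905 = 33359/8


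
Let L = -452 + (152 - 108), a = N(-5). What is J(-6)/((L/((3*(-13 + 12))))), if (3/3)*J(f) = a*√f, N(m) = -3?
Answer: -3*I*√6/136 ≈ -0.054033*I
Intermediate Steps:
a = -3
L = -408 (L = -452 + 44 = -408)
J(f) = -3*√f
J(-6)/((L/((3*(-13 + 12))))) = (-3*I*√6)/((-408*1/(3*(-13 + 12)))) = (-3*I*√6)/((-408/(3*(-1)))) = (-3*I*√6)/((-408/(-3))) = (-3*I*√6)/((-408*(-⅓))) = -3*I*√6/136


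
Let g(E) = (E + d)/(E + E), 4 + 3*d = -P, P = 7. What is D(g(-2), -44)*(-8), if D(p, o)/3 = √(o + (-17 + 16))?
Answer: -72*I*√5 ≈ -161.0*I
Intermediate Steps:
d = -11/3 (d = -4/3 + (-1*7)/3 = -4/3 + (⅓)*(-7) = -4/3 - 7/3 = -11/3 ≈ -3.6667)
g(E) = (-11/3 + E)/(2*E) (g(E) = (E - 11/3)/(E + E) = (-11/3 + E)/((2*E)) = (-11/3 + E)*(1/(2*E)) = (-11/3 + E)/(2*E))
D(p, o) = 3*√(-1 + o) (D(p, o) = 3*√(o + (-17 + 16)) = 3*√(o - 1) = 3*√(-1 + o))
D(g(-2), -44)*(-8) = (3*√(-1 - 44))*(-8) = (3*√(-45))*(-8) = (3*(3*I*√5))*(-8) = (9*I*√5)*(-8) = -72*I*√5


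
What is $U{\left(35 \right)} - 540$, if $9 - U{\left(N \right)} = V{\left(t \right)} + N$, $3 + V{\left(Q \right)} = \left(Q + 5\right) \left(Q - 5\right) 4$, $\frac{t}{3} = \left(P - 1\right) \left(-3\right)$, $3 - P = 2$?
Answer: $-463$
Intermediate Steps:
$P = 1$ ($P = 3 - 2 = 1$)
$t = 0$ ($t = 3 \left(1 - 1\right) \left(-3\right) = 3 \cdot 0 \left(-3\right) = 3 \cdot 0 = 0$)
$V{\left(Q \right)} = -3 + 4 \left(-5 + Q\right) \left(5 + Q\right)$ ($V{\left(Q \right)} = -3 + \left(Q + 5\right) \left(Q - 5\right) 4 = -3 + \left(5 + Q\right) \left(-5 + Q\right) 4 = -3 + \left(-5 + Q\right) \left(5 + Q\right) 4 = -3 + 4 \left(-5 + Q\right) \left(5 + Q\right)$)
$U{\left(N \right)} = 112 - N$ ($U{\left(N \right)} = 9 - \left(\left(-103 + 4 \cdot 0^{2}\right) + N\right) = 9 - \left(\left(-103 + 4 \cdot 0\right) + N\right) = 9 - \left(\left(-103 + 0\right) + N\right) = 9 - \left(-103 + N\right) = 112 - N$)
$U{\left(35 \right)} - 540 = \left(112 - 35\right) - 540 = 77 - 540 = -463$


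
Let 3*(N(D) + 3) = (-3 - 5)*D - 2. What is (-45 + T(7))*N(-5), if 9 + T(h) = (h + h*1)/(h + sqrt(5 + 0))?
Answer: -33031/66 - 203*sqrt(5)/66 ≈ -507.35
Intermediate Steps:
N(D) = -11/3 - 8*D/3 (N(D) = -3 + ((-3 - 5)*D - 2)/3 = -3 + (-8*D - 2)/3 = -3 + (-2 - 8*D)/3 = -3 + (-2/3 - 8*D/3) = -11/3 - 8*D/3)
T(h) = -9 + 2*h/(h + sqrt(5)) (T(h) = -9 + (h + h*1)/(h + sqrt(5 + 0)) = -9 + (h + h)/(h + sqrt(5)) = -9 + (2*h)/(h + sqrt(5)) = -9 + 2*h/(h + sqrt(5)))
(-45 + T(7))*N(-5) = (-45 + (-9*sqrt(5) - 7*7)/(7 + sqrt(5)))*(-11/3 - 8/3*(-5)) = (-45 + (-9*sqrt(5) - 49)/(7 + sqrt(5)))*(-11/3 + 40/3) = (-45 + (-49 - 9*sqrt(5))/(7 + sqrt(5)))*(29/3) = -435 + 29*(-49 - 9*sqrt(5))/(3*(7 + sqrt(5)))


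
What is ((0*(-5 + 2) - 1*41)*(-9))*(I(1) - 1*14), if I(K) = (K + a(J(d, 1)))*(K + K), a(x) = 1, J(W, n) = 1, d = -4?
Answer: -3690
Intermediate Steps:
I(K) = 2*K*(1 + K) (I(K) = (K + 1)*(K + K) = (1 + K)*(2*K) = 2*K*(1 + K))
((0*(-5 + 2) - 1*41)*(-9))*(I(1) - 1*14) = ((0*(-5 + 2) - 1*41)*(-9))*(2*1*(1 + 1) - 1*14) = ((0*(-3) - 41)*(-9))*(2*1*2 - 14) = ((0 - 41)*(-9))*(4 - 14) = -41*(-9)*(-10) = 369*(-10) = -3690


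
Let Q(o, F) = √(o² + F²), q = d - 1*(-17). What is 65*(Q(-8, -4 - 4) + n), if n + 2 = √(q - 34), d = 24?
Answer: -130 + 65*√7 + 520*√2 ≈ 777.37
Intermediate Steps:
q = 41 (q = 24 - 1*(-17) = 24 + 17 = 41)
Q(o, F) = √(F² + o²)
n = -2 + √7 (n = -2 + √(41 - 34) = -2 + √7 ≈ 0.64575)
65*(Q(-8, -4 - 4) + n) = 65*(√((-4 - 4)² + (-8)²) + (-2 + √7)) = 65*(√((-8)² + 64) + (-2 + √7)) = 65*(√(64 + 64) + (-2 + √7)) = 65*(√128 + (-2 + √7)) = 65*(8*√2 + (-2 + √7)) = 65*(-2 + √7 + 8*√2) = -130 + 65*√7 + 520*√2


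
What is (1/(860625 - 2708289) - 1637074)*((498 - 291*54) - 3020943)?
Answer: 145772388566737441/29328 ≈ 4.9704e+12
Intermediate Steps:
(1/(860625 - 2708289) - 1637074)*((498 - 291*54) - 3020943) = (1/(-1847664) - 1637074)*((498 - 15714) - 3020943) = (-1/1847664 - 1637074)*(-15216 - 3020943) = -3024762695137/1847664*(-3036159) = 145772388566737441/29328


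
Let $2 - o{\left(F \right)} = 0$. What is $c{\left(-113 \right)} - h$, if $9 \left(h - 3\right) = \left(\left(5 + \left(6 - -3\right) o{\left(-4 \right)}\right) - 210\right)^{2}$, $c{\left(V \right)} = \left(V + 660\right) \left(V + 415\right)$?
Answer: $\frac{1451750}{9} \approx 1.6131 \cdot 10^{5}$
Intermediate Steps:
$o{\left(F \right)} = 2$ ($o{\left(F \right)} = 2 - 0 = 2 + 0 = 2$)
$c{\left(V \right)} = \left(415 + V\right) \left(660 + V\right)$ ($c{\left(V \right)} = \left(660 + V\right) \left(415 + V\right) = \left(415 + V\right) \left(660 + V\right)$)
$h = \frac{34996}{9}$ ($h = 3 + \frac{\left(\left(5 + \left(6 - -3\right) 2\right) - 210\right)^{2}}{9} = 3 + \frac{\left(\left(5 + \left(6 + 3\right) 2\right) - 210\right)^{2}}{9} = 3 + \frac{\left(\left(5 + 9 \cdot 2\right) - 210\right)^{2}}{9} = 3 + \frac{\left(\left(5 + 18\right) - 210\right)^{2}}{9} = 3 + \frac{\left(23 - 210\right)^{2}}{9} = 3 + \frac{\left(-187\right)^{2}}{9} = 3 + \frac{1}{9} \cdot 34969 = 3 + \frac{34969}{9} = \frac{34996}{9} \approx 3888.4$)
$c{\left(-113 \right)} - h = \left(273900 + \left(-113\right)^{2} + 1075 \left(-113\right)\right) - \frac{34996}{9} = \left(273900 + 12769 - 121475\right) - \frac{34996}{9} = 165194 - \frac{34996}{9} = \frac{1451750}{9}$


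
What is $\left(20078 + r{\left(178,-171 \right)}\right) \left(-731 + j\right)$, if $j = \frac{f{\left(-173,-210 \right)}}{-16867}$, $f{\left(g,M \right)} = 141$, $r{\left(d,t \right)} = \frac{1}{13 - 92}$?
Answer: $- \frac{19557235064798}{1332493} \approx -1.4677 \cdot 10^{7}$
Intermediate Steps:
$r{\left(d,t \right)} = - \frac{1}{79}$ ($r{\left(d,t \right)} = \frac{1}{-79} = - \frac{1}{79}$)
$j = - \frac{141}{16867}$ ($j = \frac{141}{-16867} = 141 \left(- \frac{1}{16867}\right) = - \frac{141}{16867} \approx -0.0083595$)
$\left(20078 + r{\left(178,-171 \right)}\right) \left(-731 + j\right) = \left(20078 - \frac{1}{79}\right) \left(-731 - \frac{141}{16867}\right) = \frac{1586161}{79} \left(- \frac{12329918}{16867}\right) = - \frac{19557235064798}{1332493}$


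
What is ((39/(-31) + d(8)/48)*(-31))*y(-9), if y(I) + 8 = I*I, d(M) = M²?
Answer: -511/3 ≈ -170.33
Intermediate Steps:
y(I) = -8 + I² (y(I) = -8 + I*I = -8 + I²)
((39/(-31) + d(8)/48)*(-31))*y(-9) = ((39/(-31) + 8²/48)*(-31))*(-8 + (-9)²) = ((39*(-1/31) + 64*(1/48))*(-31))*(-8 + 81) = ((-39/31 + 4/3)*(-31))*73 = ((7/93)*(-31))*73 = -7/3*73 = -511/3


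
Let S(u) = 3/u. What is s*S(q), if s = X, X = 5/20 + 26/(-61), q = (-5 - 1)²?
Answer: -43/2928 ≈ -0.014686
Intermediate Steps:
q = 36 (q = (-6)² = 36)
X = -43/244 (X = 5*(1/20) + 26*(-1/61) = ¼ - 26/61 = -43/244 ≈ -0.17623)
s = -43/244 ≈ -0.17623
s*S(q) = -129/(244*36) = -43/244*1/12 = -43/2928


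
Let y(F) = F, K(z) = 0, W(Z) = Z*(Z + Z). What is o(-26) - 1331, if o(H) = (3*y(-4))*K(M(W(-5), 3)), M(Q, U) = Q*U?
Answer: -1331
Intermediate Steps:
W(Z) = 2*Z² (W(Z) = Z*(2*Z) = 2*Z²)
o(H) = 0 (o(H) = (3*(-4))*0 = -12*0 = 0)
o(-26) - 1331 = 0 - 1331 = -1331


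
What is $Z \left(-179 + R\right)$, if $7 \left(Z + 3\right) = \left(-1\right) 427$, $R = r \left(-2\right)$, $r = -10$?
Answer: $10176$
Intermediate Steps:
$R = 20$ ($R = \left(-10\right) \left(-2\right) = 20$)
$Z = -64$ ($Z = -3 + \frac{\left(-1\right) 427}{7} = -3 + \frac{1}{7} \left(-427\right) = -3 - 61 = -64$)
$Z \left(-179 + R\right) = - 64 \left(-179 + 20\right) = \left(-64\right) \left(-159\right) = 10176$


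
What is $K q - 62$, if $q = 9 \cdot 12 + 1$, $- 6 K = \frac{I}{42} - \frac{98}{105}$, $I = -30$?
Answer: $- \frac{20203}{630} \approx -32.068$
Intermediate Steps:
$K = \frac{173}{630}$ ($K = - \frac{- \frac{30}{42} - \frac{98}{105}}{6} = - \frac{\left(-30\right) \frac{1}{42} - \frac{14}{15}}{6} = - \frac{- \frac{5}{7} - \frac{14}{15}}{6} = \left(- \frac{1}{6}\right) \left(- \frac{173}{105}\right) = \frac{173}{630} \approx 0.2746$)
$q = 109$ ($q = 108 + 1 = 109$)
$K q - 62 = \frac{173}{630} \cdot 109 - 62 = \frac{18857}{630} - 62 = - \frac{20203}{630}$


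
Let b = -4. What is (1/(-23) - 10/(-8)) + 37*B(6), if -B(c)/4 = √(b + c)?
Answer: 111/92 - 148*√2 ≈ -208.10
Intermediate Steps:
B(c) = -4*√(-4 + c)
(1/(-23) - 10/(-8)) + 37*B(6) = (1/(-23) - 10/(-8)) + 37*(-4*√(-4 + 6)) = (1*(-1/23) - 10*(-⅛)) + 37*(-4*√2) = (-1/23 + 5/4) - 148*√2 = 111/92 - 148*√2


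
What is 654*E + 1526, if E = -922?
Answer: -601462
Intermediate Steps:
654*E + 1526 = 654*(-922) + 1526 = -602988 + 1526 = -601462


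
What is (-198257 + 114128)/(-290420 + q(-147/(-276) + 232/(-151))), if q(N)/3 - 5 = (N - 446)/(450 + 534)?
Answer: 127780060768/441086221019 ≈ 0.28969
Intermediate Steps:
q(N) = 2237/164 + N/328 (q(N) = 15 + 3*((N - 446)/(450 + 534)) = 15 + 3*((-446 + N)/984) = 15 + 3*(-223/492 + N/984) = 15 + (-223/164 + N/328) = 2237/164 + N/328)
(-198257 + 114128)/(-290420 + q(-147/(-276) + 232/(-151))) = (-198257 + 114128)/(-290420 + (2237/164 + (-147/(-276) + 232/(-151))/328)) = -84129/(-290420 + (2237/164 + (-147*(-1/276) + 232*(-1/151))/328)) = -84129/(-290420 + (2237/164 + (49/92 - 232/151)/328)) = -84129/(-290420 + (2237/164 + (1/328)*(-13945/13892))) = -84129/(-290420 + (2237/164 - 13945/4556576)) = -84129/(-290420 + 62138863/4556576) = -84129/(-1323258663057/4556576) = -84129*(-4556576/1323258663057) = 127780060768/441086221019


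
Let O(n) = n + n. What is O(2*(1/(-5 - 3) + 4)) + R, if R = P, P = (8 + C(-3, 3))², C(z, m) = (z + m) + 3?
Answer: 273/2 ≈ 136.50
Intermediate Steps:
C(z, m) = 3 + m + z (C(z, m) = (m + z) + 3 = 3 + m + z)
P = 121 (P = (8 + (3 + 3 - 3))² = (8 + 3)² = 11² = 121)
R = 121
O(n) = 2*n
O(2*(1/(-5 - 3) + 4)) + R = 2*(2*(1/(-5 - 3) + 4)) + 121 = 2*(2*(1/(-8) + 4)) + 121 = 2*(2*(-⅛ + 4)) + 121 = 2*(2*(31/8)) + 121 = 2*(31/4) + 121 = 31/2 + 121 = 273/2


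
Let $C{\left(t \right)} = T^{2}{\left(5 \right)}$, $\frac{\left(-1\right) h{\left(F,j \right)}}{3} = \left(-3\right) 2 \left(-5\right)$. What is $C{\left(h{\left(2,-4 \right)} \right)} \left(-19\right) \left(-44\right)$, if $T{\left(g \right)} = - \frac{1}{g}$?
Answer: $\frac{836}{25} \approx 33.44$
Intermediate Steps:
$h{\left(F,j \right)} = -90$ ($h{\left(F,j \right)} = - 3 \left(-3\right) 2 \left(-5\right) = - 3 \left(\left(-6\right) \left(-5\right)\right) = \left(-3\right) 30 = -90$)
$C{\left(t \right)} = \frac{1}{25}$ ($C{\left(t \right)} = \left(- \frac{1}{5}\right)^{2} = \frac{1}{25}$)
$C{\left(h{\left(2,-4 \right)} \right)} \left(-19\right) \left(-44\right) = \frac{1}{25} \left(-19\right) \left(-44\right) = \left(- \frac{19}{25}\right) \left(-44\right) = \frac{836}{25}$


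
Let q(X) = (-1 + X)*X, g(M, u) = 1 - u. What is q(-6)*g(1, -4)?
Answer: 210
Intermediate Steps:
q(X) = X*(-1 + X)
q(-6)*g(1, -4) = (-6*(-1 - 6))*(1 - 1*(-4)) = (-6*(-7))*(1 + 4) = 42*5 = 210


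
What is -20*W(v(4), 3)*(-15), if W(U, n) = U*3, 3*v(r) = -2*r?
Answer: -2400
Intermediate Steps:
v(r) = -2*r/3 (v(r) = (-2*r)/3 = -2*r/3)
W(U, n) = 3*U
-20*W(v(4), 3)*(-15) = -60*(-2/3*4)*(-15) = -60*(-8)/3*(-15) = -20*(-8)*(-15) = 160*(-15) = -2400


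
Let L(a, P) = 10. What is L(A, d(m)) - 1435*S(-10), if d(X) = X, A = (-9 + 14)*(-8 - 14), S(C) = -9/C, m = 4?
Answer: -2563/2 ≈ -1281.5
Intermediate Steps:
A = -110 (A = 5*(-22) = -110)
L(A, d(m)) - 1435*S(-10) = 10 - (-12915)/(-10) = 10 - (-12915)*(-1)/10 = 10 - 1435*9/10 = 10 - 2583/2 = -2563/2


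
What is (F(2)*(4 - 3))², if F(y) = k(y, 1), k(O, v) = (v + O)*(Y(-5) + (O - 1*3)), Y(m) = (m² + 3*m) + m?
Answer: 144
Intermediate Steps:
Y(m) = m² + 4*m
k(O, v) = (2 + O)*(O + v) (k(O, v) = (v + O)*(-5*(4 - 5) + (O - 1*3)) = (O + v)*(-5*(-1) + (O - 3)) = (O + v)*(5 + (-3 + O)) = (O + v)*(2 + O) = (2 + O)*(O + v))
F(y) = 2 + y² + 3*y (F(y) = y² + 2*y + 2*1 + y*1 = y² + 2*y + 2 + y = 2 + y² + 3*y)
(F(2)*(4 - 3))² = ((2 + 2² + 3*2)*(4 - 3))² = ((2 + 4 + 6)*1)² = (12*1)² = 12² = 144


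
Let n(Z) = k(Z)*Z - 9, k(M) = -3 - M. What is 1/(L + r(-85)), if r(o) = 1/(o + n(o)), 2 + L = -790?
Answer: -7064/5594689 ≈ -0.0012626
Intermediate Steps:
L = -792 (L = -2 - 790 = -792)
n(Z) = -9 + Z*(-3 - Z) (n(Z) = (-3 - Z)*Z - 9 = Z*(-3 - Z) - 9 = -9 + Z*(-3 - Z))
r(o) = 1/(-9 + o - o*(3 + o)) (r(o) = 1/(o + (-9 - o*(3 + o))) = 1/(-9 + o - o*(3 + o)))
1/(L + r(-85)) = 1/(-792 - 1/(9 - 1*(-85) - 85*(3 - 85))) = 1/(-792 - 1/(9 + 85 - 85*(-82))) = 1/(-792 - 1/(9 + 85 + 6970)) = 1/(-792 - 1/7064) = 1/(-5594689/7064) = -7064/5594689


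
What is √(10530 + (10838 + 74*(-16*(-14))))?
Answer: 6*√1054 ≈ 194.79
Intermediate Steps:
√(10530 + (10838 + 74*(-16*(-14)))) = √(10530 + (10838 + 74*224)) = √(10530 + (10838 + 16576)) = √(10530 + 27414) = √37944 = 6*√1054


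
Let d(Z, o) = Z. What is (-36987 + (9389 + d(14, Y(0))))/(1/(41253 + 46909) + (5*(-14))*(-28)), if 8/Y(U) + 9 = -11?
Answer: -2431860608/172797521 ≈ -14.073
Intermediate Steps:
Y(U) = -⅖ (Y(U) = 8/(-9 - 11) = 8/(-20) = 8*(-1/20) = -⅖)
(-36987 + (9389 + d(14, Y(0))))/(1/(41253 + 46909) + (5*(-14))*(-28)) = (-36987 + (9389 + 14))/(1/(41253 + 46909) + (5*(-14))*(-28)) = (-36987 + 9403)/(1/88162 - 70*(-28)) = -27584/(1/88162 + 1960) = -27584/172797521/88162 = -27584*88162/172797521 = -2431860608/172797521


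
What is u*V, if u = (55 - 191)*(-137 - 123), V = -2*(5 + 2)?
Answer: -495040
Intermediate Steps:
V = -14 (V = -2*7 = -14)
u = 35360 (u = -136*(-260) = 35360)
u*V = 35360*(-14) = -495040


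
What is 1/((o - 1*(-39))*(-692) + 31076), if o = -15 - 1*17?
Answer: 1/26232 ≈ 3.8121e-5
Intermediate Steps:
o = -32 (o = -15 - 17 = -32)
1/((o - 1*(-39))*(-692) + 31076) = 1/((-32 - 1*(-39))*(-692) + 31076) = 1/((-32 + 39)*(-692) + 31076) = 1/(7*(-692) + 31076) = 1/(-4844 + 31076) = 1/26232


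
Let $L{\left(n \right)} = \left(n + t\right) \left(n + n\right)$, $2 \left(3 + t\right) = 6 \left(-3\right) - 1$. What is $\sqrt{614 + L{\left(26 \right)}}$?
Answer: $2 \sqrt{329} \approx 36.277$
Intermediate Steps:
$t = - \frac{25}{2}$ ($t = -3 + \frac{6 \left(-3\right) - 1}{2} = -3 + \frac{-18 - 1}{2} = -3 + \frac{1}{2} \left(-19\right) = -3 - \frac{19}{2} = - \frac{25}{2} \approx -12.5$)
$L{\left(n \right)} = 2 n \left(- \frac{25}{2} + n\right)$ ($L{\left(n \right)} = \left(n - \frac{25}{2}\right) \left(n + n\right) = \left(- \frac{25}{2} + n\right) 2 n = 2 n \left(- \frac{25}{2} + n\right)$)
$\sqrt{614 + L{\left(26 \right)}} = \sqrt{614 + 26 \left(-25 + 2 \cdot 26\right)} = \sqrt{614 + 26 \left(-25 + 52\right)} = \sqrt{614 + 26 \cdot 27} = \sqrt{614 + 702} = \sqrt{1316} = 2 \sqrt{329}$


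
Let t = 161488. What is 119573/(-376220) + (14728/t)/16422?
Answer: -353902663133/1113525515895 ≈ -0.31782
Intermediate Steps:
119573/(-376220) + (14728/t)/16422 = 119573/(-376220) + (14728/161488)/16422 = 119573*(-1/376220) + (14728*(1/161488))*(1/16422) = -119573/376220 + (1841/20186)*(1/16422) = -119573/376220 + 263/47356356 = -353902663133/1113525515895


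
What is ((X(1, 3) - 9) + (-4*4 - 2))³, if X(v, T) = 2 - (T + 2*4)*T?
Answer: -195112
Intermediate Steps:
X(v, T) = 2 - T*(8 + T) (X(v, T) = 2 - (T + 8)*T = 2 - (8 + T)*T = 2 - T*(8 + T))
((X(1, 3) - 9) + (-4*4 - 2))³ = (((2 - 1*3² - 8*3) - 9) + (-4*4 - 2))³ = (((2 - 1*9 - 24) - 9) + (-16 - 2))³ = (((2 - 9 - 24) - 9) - 18)³ = ((-31 - 9) - 18)³ = (-40 - 18)³ = (-58)³ = -195112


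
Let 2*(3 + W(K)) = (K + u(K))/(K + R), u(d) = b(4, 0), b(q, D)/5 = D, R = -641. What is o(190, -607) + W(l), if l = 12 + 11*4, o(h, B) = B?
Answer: -356878/585 ≈ -610.05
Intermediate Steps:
b(q, D) = 5*D
u(d) = 0 (u(d) = 5*0 = 0)
l = 56 (l = 12 + 44 = 56)
W(K) = -3 + K/(2*(-641 + K)) (W(K) = -3 + ((K + 0)/(K - 641))/2 = -3 + (K/(-641 + K))/2 = -3 + K/(2*(-641 + K)))
o(190, -607) + W(l) = -607 + (3846 - 5*56)/(2*(-641 + 56)) = -607 + (1/2)*(3846 - 280)/(-585) = -607 + (1/2)*(-1/585)*3566 = -607 - 1783/585 = -356878/585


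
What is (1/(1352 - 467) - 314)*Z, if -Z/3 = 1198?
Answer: 332911022/295 ≈ 1.1285e+6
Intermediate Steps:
Z = -3594 (Z = -3*1198 = -3594)
(1/(1352 - 467) - 314)*Z = (1/(1352 - 467) - 314)*(-3594) = (1/885 - 314)*(-3594) = -277889/885*(-3594) = 332911022/295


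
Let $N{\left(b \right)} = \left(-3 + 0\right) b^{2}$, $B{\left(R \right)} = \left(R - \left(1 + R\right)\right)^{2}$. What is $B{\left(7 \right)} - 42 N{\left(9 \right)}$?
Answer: $10207$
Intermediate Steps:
$B{\left(R \right)} = 1$ ($B{\left(R \right)} = \left(-1\right)^{2} = 1$)
$N{\left(b \right)} = - 3 b^{2}$
$B{\left(7 \right)} - 42 N{\left(9 \right)} = 1 - 42 \left(- 3 \cdot 9^{2}\right) = 1 - 42 \left(\left(-3\right) 81\right) = 1 - -10206 = 1 + 10206 = 10207$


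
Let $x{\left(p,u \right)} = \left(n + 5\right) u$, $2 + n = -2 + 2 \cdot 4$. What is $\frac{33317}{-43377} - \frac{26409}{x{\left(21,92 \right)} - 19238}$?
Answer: $\frac{532177223}{798570570} \approx 0.66641$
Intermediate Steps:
$n = 4$ ($n = -2 + \left(-2 + 2 \cdot 4\right) = -2 + \left(-2 + 8\right) = -2 + 6 = 4$)
$x{\left(p,u \right)} = 9 u$ ($x{\left(p,u \right)} = \left(4 + 5\right) u = 9 u$)
$\frac{33317}{-43377} - \frac{26409}{x{\left(21,92 \right)} - 19238} = \frac{33317}{-43377} - \frac{26409}{9 \cdot 92 - 19238} = 33317 \left(- \frac{1}{43377}\right) - \frac{26409}{828 - 19238} = - \frac{33317}{43377} - \frac{26409}{-18410} = - \frac{33317}{43377} - - \frac{26409}{18410} = - \frac{33317}{43377} + \frac{26409}{18410} = \frac{532177223}{798570570}$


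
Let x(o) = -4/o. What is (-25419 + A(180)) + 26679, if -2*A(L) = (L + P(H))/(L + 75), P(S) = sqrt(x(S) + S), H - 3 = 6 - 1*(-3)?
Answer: 21414/17 - sqrt(105)/1530 ≈ 1259.6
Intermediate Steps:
H = 12 (H = 3 + (6 - 1*(-3)) = 3 + (6 + 3) = 3 + 9 = 12)
P(S) = sqrt(S - 4/S) (P(S) = sqrt(-4/S + S) = sqrt(S - 4/S))
A(L) = -(L + sqrt(105)/3)/(2*(75 + L)) (A(L) = -(L + sqrt(12 - 4/12))/(2*(L + 75)) = -(L + sqrt(12 - 4*1/12))/(2*(75 + L)) = -(L + sqrt(12 - 1/3))/(2*(75 + L)) = -(L + sqrt(35/3))/(2*(75 + L)) = -(L + sqrt(105)/3)/(2*(75 + L)))
(-25419 + A(180)) + 26679 = (-25419 + (-sqrt(105) - 3*180)/(6*(75 + 180))) + 26679 = (-25419 + (1/6)*(-sqrt(105) - 540)/255) + 26679 = (-25419 + (1/6)*(1/255)*(-540 - sqrt(105))) + 26679 = (-25419 + (-6/17 - sqrt(105)/1530)) + 26679 = (-432129/17 - sqrt(105)/1530) + 26679 = 21414/17 - sqrt(105)/1530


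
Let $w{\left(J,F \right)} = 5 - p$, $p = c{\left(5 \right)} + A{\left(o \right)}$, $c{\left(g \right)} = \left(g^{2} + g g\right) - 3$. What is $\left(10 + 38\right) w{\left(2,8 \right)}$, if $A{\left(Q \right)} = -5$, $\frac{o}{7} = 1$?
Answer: $-1776$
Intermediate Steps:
$o = 7$ ($o = 7 \cdot 1 = 7$)
$c{\left(g \right)} = -3 + 2 g^{2}$ ($c{\left(g \right)} = \left(g^{2} + g^{2}\right) - 3 = 2 g^{2} - 3 = -3 + 2 g^{2}$)
$p = 42$ ($p = \left(-3 + 2 \cdot 5^{2}\right) - 5 = \left(-3 + 2 \cdot 25\right) - 5 = \left(-3 + 50\right) - 5 = 47 - 5 = 42$)
$w{\left(J,F \right)} = -37$ ($w{\left(J,F \right)} = 5 - 42 = -37$)
$\left(10 + 38\right) w{\left(2,8 \right)} = \left(10 + 38\right) \left(-37\right) = 48 \left(-37\right) = -1776$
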